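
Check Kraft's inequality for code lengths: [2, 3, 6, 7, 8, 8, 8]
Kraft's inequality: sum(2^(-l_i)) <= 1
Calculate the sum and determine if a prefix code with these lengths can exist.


Sum = 2^(-2) + 2^(-3) + 2^(-6) + 2^(-7) + 2^(-8) + 2^(-8) + 2^(-8)
    = 0.25 + 0.125 + 0.015625 + 0.0078125 + 0.00390625 + 0.00390625 + 0.00390625
    = 105/256 = 0.41015625
Since 0.41015625 <= 1, Kraft's inequality IS satisfied.
A prefix code with these lengths CAN exist.

Kraft sum = 0.41015625. Satisfied.


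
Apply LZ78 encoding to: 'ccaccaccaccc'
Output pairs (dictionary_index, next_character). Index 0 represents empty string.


LZ78 encoding steps:
Dictionary: {0: ''}
Step 1: w='' (idx 0), next='c' -> output (0, 'c'), add 'c' as idx 1
Step 2: w='c' (idx 1), next='a' -> output (1, 'a'), add 'ca' as idx 2
Step 3: w='c' (idx 1), next='c' -> output (1, 'c'), add 'cc' as idx 3
Step 4: w='' (idx 0), next='a' -> output (0, 'a'), add 'a' as idx 4
Step 5: w='cc' (idx 3), next='a' -> output (3, 'a'), add 'cca' as idx 5
Step 6: w='cc' (idx 3), next='c' -> output (3, 'c'), add 'ccc' as idx 6


Encoded: [(0, 'c'), (1, 'a'), (1, 'c'), (0, 'a'), (3, 'a'), (3, 'c')]


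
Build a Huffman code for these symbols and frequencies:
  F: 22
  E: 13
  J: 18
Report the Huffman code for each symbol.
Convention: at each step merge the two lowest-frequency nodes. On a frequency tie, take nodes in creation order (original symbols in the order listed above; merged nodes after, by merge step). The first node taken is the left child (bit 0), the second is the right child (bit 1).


Huffman tree construction:
Step 1: Merge E(13) + J(18) = 31
Step 2: Merge F(22) + (E+J)(31) = 53
Read each symbol's code off the tree from the root (left child = 0, right child = 1).

Codes:
  F: 0 (length 1)
  E: 10 (length 2)
  J: 11 (length 2)
Average code length: 84/53 = 1.5849 bits/symbol


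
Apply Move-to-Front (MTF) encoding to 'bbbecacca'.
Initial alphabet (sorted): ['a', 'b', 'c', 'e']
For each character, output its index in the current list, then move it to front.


MTF encoding:
'b': index 1 in ['a', 'b', 'c', 'e'] -> ['b', 'a', 'c', 'e']
'b': index 0 in ['b', 'a', 'c', 'e'] -> ['b', 'a', 'c', 'e']
'b': index 0 in ['b', 'a', 'c', 'e'] -> ['b', 'a', 'c', 'e']
'e': index 3 in ['b', 'a', 'c', 'e'] -> ['e', 'b', 'a', 'c']
'c': index 3 in ['e', 'b', 'a', 'c'] -> ['c', 'e', 'b', 'a']
'a': index 3 in ['c', 'e', 'b', 'a'] -> ['a', 'c', 'e', 'b']
'c': index 1 in ['a', 'c', 'e', 'b'] -> ['c', 'a', 'e', 'b']
'c': index 0 in ['c', 'a', 'e', 'b'] -> ['c', 'a', 'e', 'b']
'a': index 1 in ['c', 'a', 'e', 'b'] -> ['a', 'c', 'e', 'b']


Output: [1, 0, 0, 3, 3, 3, 1, 0, 1]


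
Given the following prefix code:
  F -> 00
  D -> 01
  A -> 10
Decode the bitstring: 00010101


Decoding step by step:
Bits 00 -> F
Bits 01 -> D
Bits 01 -> D
Bits 01 -> D


Decoded message: FDDD


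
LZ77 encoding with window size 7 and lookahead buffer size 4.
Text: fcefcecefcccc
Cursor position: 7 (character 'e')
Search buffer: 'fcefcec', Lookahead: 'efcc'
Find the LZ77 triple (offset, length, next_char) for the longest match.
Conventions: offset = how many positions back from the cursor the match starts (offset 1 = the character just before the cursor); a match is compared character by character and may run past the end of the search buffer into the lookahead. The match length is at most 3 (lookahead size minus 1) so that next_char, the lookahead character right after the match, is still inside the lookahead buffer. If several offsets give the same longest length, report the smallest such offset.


Try each offset into the search buffer:
  offset=1 (pos 6, char 'c'): match length 0
  offset=2 (pos 5, char 'e'): match length 1
  offset=3 (pos 4, char 'c'): match length 0
  offset=4 (pos 3, char 'f'): match length 0
  offset=5 (pos 2, char 'e'): match length 3
  offset=6 (pos 1, char 'c'): match length 0
  offset=7 (pos 0, char 'f'): match length 0
Longest match has length 3 at offset 5.
next_char = character at position 7 + 3 = 10 -> 'c'

Best match: offset=5, length=3 (matching 'efc' starting at position 2)
LZ77 triple: (5, 3, 'c')


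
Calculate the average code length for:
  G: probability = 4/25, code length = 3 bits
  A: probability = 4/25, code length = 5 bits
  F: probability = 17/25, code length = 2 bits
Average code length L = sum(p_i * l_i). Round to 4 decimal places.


Weighted contributions p_i * l_i:
  G: (4/25) * 3 = 12/25
  A: (4/25) * 5 = 20/25
  F: (17/25) * 2 = 34/25
Sum = (12 + 20 + 34)/25 = 66/25

L = 66/25 = 2.6400 bits/symbol


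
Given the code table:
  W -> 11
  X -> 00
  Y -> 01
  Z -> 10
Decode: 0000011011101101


Decoding:
00 -> X
00 -> X
01 -> Y
10 -> Z
11 -> W
10 -> Z
11 -> W
01 -> Y


Result: XXYZWZWY


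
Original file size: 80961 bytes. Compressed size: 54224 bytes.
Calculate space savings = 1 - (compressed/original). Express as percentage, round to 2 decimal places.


ratio = compressed/original = 54224/80961 = 0.669755
savings = 1 - ratio = 1 - 0.669755 = 0.330245
as a percentage: 0.330245 * 100 = 33.02%

Space savings = 1 - 54224/80961 = 33.02%


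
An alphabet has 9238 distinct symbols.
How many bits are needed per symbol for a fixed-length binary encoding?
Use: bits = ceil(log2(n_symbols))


log2(9238) = 13.1734
Bracket: 2^13 = 8192 < 9238 <= 2^14 = 16384
So ceil(log2(9238)) = 14

bits = ceil(log2(9238)) = ceil(13.1734) = 14 bits


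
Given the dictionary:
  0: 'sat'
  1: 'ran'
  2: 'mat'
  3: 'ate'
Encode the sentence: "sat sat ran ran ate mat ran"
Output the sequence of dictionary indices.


Look up each word in the dictionary:
  'sat' -> 0
  'sat' -> 0
  'ran' -> 1
  'ran' -> 1
  'ate' -> 3
  'mat' -> 2
  'ran' -> 1

Encoded: [0, 0, 1, 1, 3, 2, 1]


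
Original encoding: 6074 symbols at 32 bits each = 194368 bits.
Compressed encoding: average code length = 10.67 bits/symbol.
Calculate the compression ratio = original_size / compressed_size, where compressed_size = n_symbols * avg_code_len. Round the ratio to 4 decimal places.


original_size = n_symbols * orig_bits = 6074 * 32 = 194368 bits
compressed_size = n_symbols * avg_code_len = 6074 * 10.67 = 64809.58 bits
ratio = original_size / compressed_size = 194368 / 64809.58 = 2.9991

Compression ratio = 2.9991


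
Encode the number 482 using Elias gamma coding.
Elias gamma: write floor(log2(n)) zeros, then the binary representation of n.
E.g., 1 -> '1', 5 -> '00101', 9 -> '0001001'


num_bits = floor(log2(482)) + 1 = 9
leading_zeros = num_bits - 1 = 8
binary(482) = 111100010

Elias gamma(482) = '00000000' + '111100010' = 00000000111100010 (17 bits)


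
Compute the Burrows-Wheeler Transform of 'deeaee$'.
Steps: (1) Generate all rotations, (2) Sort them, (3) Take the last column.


Rotations (sorted):
  0: $deeaee -> last char: e
  1: aee$dee -> last char: e
  2: deeaee$ -> last char: $
  3: e$deeae -> last char: e
  4: eaee$de -> last char: e
  5: ee$deea -> last char: a
  6: eeaee$d -> last char: d


BWT = ee$eead


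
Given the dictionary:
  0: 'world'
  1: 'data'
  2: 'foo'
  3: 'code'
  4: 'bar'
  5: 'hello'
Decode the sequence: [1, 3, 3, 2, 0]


Look up each index in the dictionary:
  1 -> 'data'
  3 -> 'code'
  3 -> 'code'
  2 -> 'foo'
  0 -> 'world'

Decoded: "data code code foo world"


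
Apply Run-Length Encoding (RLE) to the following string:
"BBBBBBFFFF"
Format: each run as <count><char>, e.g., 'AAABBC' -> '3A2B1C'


Scanning runs left to right:
  i=0: run of 'B' x 6 -> '6B'
  i=6: run of 'F' x 4 -> '4F'

RLE = 6B4F


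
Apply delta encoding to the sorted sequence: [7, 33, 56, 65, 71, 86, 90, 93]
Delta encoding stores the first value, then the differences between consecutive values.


First value: 7
Deltas:
  33 - 7 = 26
  56 - 33 = 23
  65 - 56 = 9
  71 - 65 = 6
  86 - 71 = 15
  90 - 86 = 4
  93 - 90 = 3


Delta encoded: [7, 26, 23, 9, 6, 15, 4, 3]


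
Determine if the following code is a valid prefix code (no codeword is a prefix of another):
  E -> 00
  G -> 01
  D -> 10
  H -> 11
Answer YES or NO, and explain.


Checking each pair (does one codeword prefix another?):
  E='00' vs G='01': no prefix
  E='00' vs D='10': no prefix
  E='00' vs H='11': no prefix
  G='01' vs E='00': no prefix
  G='01' vs D='10': no prefix
  G='01' vs H='11': no prefix
  D='10' vs E='00': no prefix
  D='10' vs G='01': no prefix
  D='10' vs H='11': no prefix
  H='11' vs E='00': no prefix
  H='11' vs G='01': no prefix
  H='11' vs D='10': no prefix
No violation found over all pairs.

YES -- this is a valid prefix code. No codeword is a prefix of any other codeword.


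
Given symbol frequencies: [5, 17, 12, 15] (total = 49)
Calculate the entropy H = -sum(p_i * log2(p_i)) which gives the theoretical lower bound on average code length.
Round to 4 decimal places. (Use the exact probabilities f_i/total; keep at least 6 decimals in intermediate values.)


Per-symbol terms -p_i * log2(p_i) with p_i = f_i/49:
  p = 5/49 = 0.102041: log2(p) = -3.292782, -p*log2(p) = 0.335998
  p = 17/49 = 0.346939: log2(p) = -1.527247, -p*log2(p) = 0.529861
  p = 12/49 = 0.244898: log2(p) = -2.029747, -p*log2(p) = 0.497081
  p = 15/49 = 0.306122: log2(p) = -1.707819, -p*log2(p) = 0.522802
H = 0.335998 + 0.529861 + 0.497081 + 0.522802 = 1.885742

H = 1.8857 bits/symbol


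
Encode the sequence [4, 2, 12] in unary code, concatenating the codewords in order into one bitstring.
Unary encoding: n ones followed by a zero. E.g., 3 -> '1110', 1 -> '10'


Encode each number as n ones followed by a terminating 0:
  4 -> 11110 (5 bits)
  2 -> 110 (3 bits)
  12 -> 1111111111110 (13 bits)
Total length = 5 + 3 + 13 = 21 bits.

Unary([4, 2, 12]) = 111101101111111111110 (21 bits)


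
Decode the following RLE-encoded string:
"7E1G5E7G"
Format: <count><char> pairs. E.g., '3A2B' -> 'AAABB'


Expanding each <count><char> pair:
  7E -> 'EEEEEEE'
  1G -> 'G'
  5E -> 'EEEEE'
  7G -> 'GGGGGGG'

Decoded = EEEEEEEGEEEEEGGGGGGG


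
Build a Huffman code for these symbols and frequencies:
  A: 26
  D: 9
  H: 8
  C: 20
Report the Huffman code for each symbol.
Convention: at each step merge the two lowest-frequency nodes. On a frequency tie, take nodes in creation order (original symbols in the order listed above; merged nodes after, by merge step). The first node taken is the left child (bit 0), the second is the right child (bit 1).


Huffman tree construction:
Step 1: Merge H(8) + D(9) = 17
Step 2: Merge (H+D)(17) + C(20) = 37
Step 3: Merge A(26) + ((H+D)+C)(37) = 63
Read each symbol's code off the tree from the root (left child = 0, right child = 1).

Codes:
  A: 0 (length 1)
  D: 101 (length 3)
  H: 100 (length 3)
  C: 11 (length 2)
Average code length: 117/63 = 1.8571 bits/symbol


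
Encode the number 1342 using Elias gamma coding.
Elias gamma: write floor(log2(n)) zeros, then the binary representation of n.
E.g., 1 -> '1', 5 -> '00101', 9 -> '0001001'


num_bits = floor(log2(1342)) + 1 = 11
leading_zeros = num_bits - 1 = 10
binary(1342) = 10100111110

Elias gamma(1342) = '0000000000' + '10100111110' = 000000000010100111110 (21 bits)


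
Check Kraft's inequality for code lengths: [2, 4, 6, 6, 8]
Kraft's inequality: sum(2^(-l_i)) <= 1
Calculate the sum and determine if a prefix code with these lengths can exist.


Sum = 2^(-2) + 2^(-4) + 2^(-6) + 2^(-6) + 2^(-8)
    = 0.25 + 0.0625 + 0.015625 + 0.015625 + 0.00390625
    = 89/256 = 0.34765625
Since 0.34765625 <= 1, Kraft's inequality IS satisfied.
A prefix code with these lengths CAN exist.

Kraft sum = 0.34765625. Satisfied.


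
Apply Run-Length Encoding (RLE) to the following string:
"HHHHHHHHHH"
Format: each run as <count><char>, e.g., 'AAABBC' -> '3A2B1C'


Scanning runs left to right:
  i=0: run of 'H' x 10 -> '10H'

RLE = 10H


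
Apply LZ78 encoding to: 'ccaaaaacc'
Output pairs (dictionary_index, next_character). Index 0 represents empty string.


LZ78 encoding steps:
Dictionary: {0: ''}
Step 1: w='' (idx 0), next='c' -> output (0, 'c'), add 'c' as idx 1
Step 2: w='c' (idx 1), next='a' -> output (1, 'a'), add 'ca' as idx 2
Step 3: w='' (idx 0), next='a' -> output (0, 'a'), add 'a' as idx 3
Step 4: w='a' (idx 3), next='a' -> output (3, 'a'), add 'aa' as idx 4
Step 5: w='a' (idx 3), next='c' -> output (3, 'c'), add 'ac' as idx 5
Step 6: w='c' (idx 1), end of input -> output (1, '')


Encoded: [(0, 'c'), (1, 'a'), (0, 'a'), (3, 'a'), (3, 'c'), (1, '')]


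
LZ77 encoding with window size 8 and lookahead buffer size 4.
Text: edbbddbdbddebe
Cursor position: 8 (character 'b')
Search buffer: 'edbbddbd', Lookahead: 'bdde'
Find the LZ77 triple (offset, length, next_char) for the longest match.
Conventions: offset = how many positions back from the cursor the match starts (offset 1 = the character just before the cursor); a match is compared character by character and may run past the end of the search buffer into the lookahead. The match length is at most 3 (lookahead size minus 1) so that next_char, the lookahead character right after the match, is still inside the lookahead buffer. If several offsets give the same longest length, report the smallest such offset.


Try each offset into the search buffer:
  offset=1 (pos 7, char 'd'): match length 0
  offset=2 (pos 6, char 'b'): match length 2
  offset=3 (pos 5, char 'd'): match length 0
  offset=4 (pos 4, char 'd'): match length 0
  offset=5 (pos 3, char 'b'): match length 3
  offset=6 (pos 2, char 'b'): match length 1
  offset=7 (pos 1, char 'd'): match length 0
  offset=8 (pos 0, char 'e'): match length 0
Longest match has length 3 at offset 5.
next_char = character at position 8 + 3 = 11 -> 'e'

Best match: offset=5, length=3 (matching 'bdd' starting at position 3)
LZ77 triple: (5, 3, 'e')


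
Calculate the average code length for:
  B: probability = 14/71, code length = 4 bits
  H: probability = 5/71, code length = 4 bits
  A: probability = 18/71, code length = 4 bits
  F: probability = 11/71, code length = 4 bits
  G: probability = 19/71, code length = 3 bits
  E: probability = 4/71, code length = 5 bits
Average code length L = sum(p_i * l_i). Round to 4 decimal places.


Weighted contributions p_i * l_i:
  B: (14/71) * 4 = 56/71
  H: (5/71) * 4 = 20/71
  A: (18/71) * 4 = 72/71
  F: (11/71) * 4 = 44/71
  G: (19/71) * 3 = 57/71
  E: (4/71) * 5 = 20/71
Sum = (56 + 20 + 72 + 44 + 57 + 20)/71 = 269/71

L = 269/71 = 3.7887 bits/symbol


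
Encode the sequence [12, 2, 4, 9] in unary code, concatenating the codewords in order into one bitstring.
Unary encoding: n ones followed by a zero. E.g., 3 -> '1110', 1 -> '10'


Encode each number as n ones followed by a terminating 0:
  12 -> 1111111111110 (13 bits)
  2 -> 110 (3 bits)
  4 -> 11110 (5 bits)
  9 -> 1111111110 (10 bits)
Total length = 13 + 3 + 5 + 10 = 31 bits.

Unary([12, 2, 4, 9]) = 1111111111110110111101111111110 (31 bits)


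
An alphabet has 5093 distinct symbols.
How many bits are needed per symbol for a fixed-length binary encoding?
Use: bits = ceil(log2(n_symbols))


log2(5093) = 12.3143
Bracket: 2^12 = 4096 < 5093 <= 2^13 = 8192
So ceil(log2(5093)) = 13

bits = ceil(log2(5093)) = ceil(12.3143) = 13 bits


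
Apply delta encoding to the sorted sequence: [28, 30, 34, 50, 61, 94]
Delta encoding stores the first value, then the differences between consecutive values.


First value: 28
Deltas:
  30 - 28 = 2
  34 - 30 = 4
  50 - 34 = 16
  61 - 50 = 11
  94 - 61 = 33


Delta encoded: [28, 2, 4, 16, 11, 33]


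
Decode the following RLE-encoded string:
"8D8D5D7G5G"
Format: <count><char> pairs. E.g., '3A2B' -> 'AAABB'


Expanding each <count><char> pair:
  8D -> 'DDDDDDDD'
  8D -> 'DDDDDDDD'
  5D -> 'DDDDD'
  7G -> 'GGGGGGG'
  5G -> 'GGGGG'

Decoded = DDDDDDDDDDDDDDDDDDDDDGGGGGGGGGGGG


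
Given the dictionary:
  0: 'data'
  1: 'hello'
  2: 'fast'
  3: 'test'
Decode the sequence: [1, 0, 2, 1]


Look up each index in the dictionary:
  1 -> 'hello'
  0 -> 'data'
  2 -> 'fast'
  1 -> 'hello'

Decoded: "hello data fast hello"


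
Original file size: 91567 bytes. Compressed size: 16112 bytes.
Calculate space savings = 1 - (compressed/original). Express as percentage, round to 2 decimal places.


ratio = compressed/original = 16112/91567 = 0.175959
savings = 1 - ratio = 1 - 0.175959 = 0.824041
as a percentage: 0.824041 * 100 = 82.4%

Space savings = 1 - 16112/91567 = 82.4%


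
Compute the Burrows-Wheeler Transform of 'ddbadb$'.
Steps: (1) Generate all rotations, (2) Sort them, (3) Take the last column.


Rotations (sorted):
  0: $ddbadb -> last char: b
  1: adb$ddb -> last char: b
  2: b$ddbad -> last char: d
  3: badb$dd -> last char: d
  4: db$ddba -> last char: a
  5: dbadb$d -> last char: d
  6: ddbadb$ -> last char: $


BWT = bbddad$


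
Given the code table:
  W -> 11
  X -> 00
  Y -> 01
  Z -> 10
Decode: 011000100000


Decoding:
01 -> Y
10 -> Z
00 -> X
10 -> Z
00 -> X
00 -> X


Result: YZXZXX


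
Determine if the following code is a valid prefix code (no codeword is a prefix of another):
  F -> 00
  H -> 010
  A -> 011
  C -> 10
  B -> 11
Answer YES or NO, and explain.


Checking each pair (does one codeword prefix another?):
  F='00' vs H='010': no prefix
  F='00' vs A='011': no prefix
  F='00' vs C='10': no prefix
  F='00' vs B='11': no prefix
  H='010' vs F='00': no prefix
  H='010' vs A='011': no prefix
  H='010' vs C='10': no prefix
  H='010' vs B='11': no prefix
  A='011' vs F='00': no prefix
  A='011' vs H='010': no prefix
  A='011' vs C='10': no prefix
  A='011' vs B='11': no prefix
  C='10' vs F='00': no prefix
  C='10' vs H='010': no prefix
  C='10' vs A='011': no prefix
  C='10' vs B='11': no prefix
  B='11' vs F='00': no prefix
  B='11' vs H='010': no prefix
  B='11' vs A='011': no prefix
  B='11' vs C='10': no prefix
No violation found over all pairs.

YES -- this is a valid prefix code. No codeword is a prefix of any other codeword.


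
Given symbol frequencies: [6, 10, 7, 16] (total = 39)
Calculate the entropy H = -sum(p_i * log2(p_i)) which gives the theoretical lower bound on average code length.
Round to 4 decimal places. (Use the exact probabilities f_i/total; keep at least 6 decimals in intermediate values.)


Per-symbol terms -p_i * log2(p_i) with p_i = f_i/39:
  p = 6/39 = 0.153846: log2(p) = -2.700440, -p*log2(p) = 0.415452
  p = 10/39 = 0.256410: log2(p) = -1.963474, -p*log2(p) = 0.503455
  p = 7/39 = 0.179487: log2(p) = -2.478047, -p*log2(p) = 0.444778
  p = 16/39 = 0.410256: log2(p) = -1.285402, -p*log2(p) = 0.527345
H = 0.415452 + 0.503455 + 0.444778 + 0.527345 = 1.891030

H = 1.891 bits/symbol


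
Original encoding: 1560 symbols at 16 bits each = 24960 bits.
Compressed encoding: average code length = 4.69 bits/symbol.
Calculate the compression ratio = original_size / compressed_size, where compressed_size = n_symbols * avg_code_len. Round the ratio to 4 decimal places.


original_size = n_symbols * orig_bits = 1560 * 16 = 24960 bits
compressed_size = n_symbols * avg_code_len = 1560 * 4.69 = 7316.4 bits
ratio = original_size / compressed_size = 24960 / 7316.4 = 3.4115

Compression ratio = 3.4115


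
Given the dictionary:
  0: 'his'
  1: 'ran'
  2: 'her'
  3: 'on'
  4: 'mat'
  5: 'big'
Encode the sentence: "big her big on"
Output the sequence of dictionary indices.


Look up each word in the dictionary:
  'big' -> 5
  'her' -> 2
  'big' -> 5
  'on' -> 3

Encoded: [5, 2, 5, 3]


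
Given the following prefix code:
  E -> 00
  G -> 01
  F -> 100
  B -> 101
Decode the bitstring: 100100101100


Decoding step by step:
Bits 100 -> F
Bits 100 -> F
Bits 101 -> B
Bits 100 -> F


Decoded message: FFBF


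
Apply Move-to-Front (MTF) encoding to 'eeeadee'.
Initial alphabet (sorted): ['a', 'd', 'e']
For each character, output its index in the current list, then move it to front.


MTF encoding:
'e': index 2 in ['a', 'd', 'e'] -> ['e', 'a', 'd']
'e': index 0 in ['e', 'a', 'd'] -> ['e', 'a', 'd']
'e': index 0 in ['e', 'a', 'd'] -> ['e', 'a', 'd']
'a': index 1 in ['e', 'a', 'd'] -> ['a', 'e', 'd']
'd': index 2 in ['a', 'e', 'd'] -> ['d', 'a', 'e']
'e': index 2 in ['d', 'a', 'e'] -> ['e', 'd', 'a']
'e': index 0 in ['e', 'd', 'a'] -> ['e', 'd', 'a']


Output: [2, 0, 0, 1, 2, 2, 0]


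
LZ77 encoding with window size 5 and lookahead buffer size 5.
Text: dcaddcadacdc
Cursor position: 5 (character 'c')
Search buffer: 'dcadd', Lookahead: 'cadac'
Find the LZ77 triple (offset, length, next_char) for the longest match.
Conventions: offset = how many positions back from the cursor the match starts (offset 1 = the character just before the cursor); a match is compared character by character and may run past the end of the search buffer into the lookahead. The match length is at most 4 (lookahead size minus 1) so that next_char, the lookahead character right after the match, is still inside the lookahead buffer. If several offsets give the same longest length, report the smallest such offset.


Try each offset into the search buffer:
  offset=1 (pos 4, char 'd'): match length 0
  offset=2 (pos 3, char 'd'): match length 0
  offset=3 (pos 2, char 'a'): match length 0
  offset=4 (pos 1, char 'c'): match length 3
  offset=5 (pos 0, char 'd'): match length 0
Longest match has length 3 at offset 4.
next_char = character at position 5 + 3 = 8 -> 'a'

Best match: offset=4, length=3 (matching 'cad' starting at position 1)
LZ77 triple: (4, 3, 'a')


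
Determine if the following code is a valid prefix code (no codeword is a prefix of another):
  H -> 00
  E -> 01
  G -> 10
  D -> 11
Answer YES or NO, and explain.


Checking each pair (does one codeword prefix another?):
  H='00' vs E='01': no prefix
  H='00' vs G='10': no prefix
  H='00' vs D='11': no prefix
  E='01' vs H='00': no prefix
  E='01' vs G='10': no prefix
  E='01' vs D='11': no prefix
  G='10' vs H='00': no prefix
  G='10' vs E='01': no prefix
  G='10' vs D='11': no prefix
  D='11' vs H='00': no prefix
  D='11' vs E='01': no prefix
  D='11' vs G='10': no prefix
No violation found over all pairs.

YES -- this is a valid prefix code. No codeword is a prefix of any other codeword.


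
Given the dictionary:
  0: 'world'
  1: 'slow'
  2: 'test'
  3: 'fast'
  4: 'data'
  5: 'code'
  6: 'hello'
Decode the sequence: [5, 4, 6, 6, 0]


Look up each index in the dictionary:
  5 -> 'code'
  4 -> 'data'
  6 -> 'hello'
  6 -> 'hello'
  0 -> 'world'

Decoded: "code data hello hello world"


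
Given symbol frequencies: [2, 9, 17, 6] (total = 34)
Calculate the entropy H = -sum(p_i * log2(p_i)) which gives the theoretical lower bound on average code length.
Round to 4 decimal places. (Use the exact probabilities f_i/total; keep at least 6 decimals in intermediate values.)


Per-symbol terms -p_i * log2(p_i) with p_i = f_i/34:
  p = 2/34 = 0.058824: log2(p) = -4.087463, -p*log2(p) = 0.240439
  p = 9/34 = 0.264706: log2(p) = -1.917538, -p*log2(p) = 0.507584
  p = 17/34 = 0.500000: log2(p) = -1.000000, -p*log2(p) = 0.500000
  p = 6/34 = 0.176471: log2(p) = -2.502500, -p*log2(p) = 0.441618
H = 0.240439 + 0.507584 + 0.500000 + 0.441618 = 1.689641

H = 1.6896 bits/symbol


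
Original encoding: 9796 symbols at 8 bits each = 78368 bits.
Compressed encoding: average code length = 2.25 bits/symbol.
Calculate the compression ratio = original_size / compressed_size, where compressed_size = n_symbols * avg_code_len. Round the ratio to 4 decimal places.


original_size = n_symbols * orig_bits = 9796 * 8 = 78368 bits
compressed_size = n_symbols * avg_code_len = 9796 * 2.25 = 22041.0 bits
ratio = original_size / compressed_size = 78368 / 22041.0 = 3.5556

Compression ratio = 3.5556


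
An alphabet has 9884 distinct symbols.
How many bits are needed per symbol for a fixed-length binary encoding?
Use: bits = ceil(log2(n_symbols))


log2(9884) = 13.2709
Bracket: 2^13 = 8192 < 9884 <= 2^14 = 16384
So ceil(log2(9884)) = 14

bits = ceil(log2(9884)) = ceil(13.2709) = 14 bits


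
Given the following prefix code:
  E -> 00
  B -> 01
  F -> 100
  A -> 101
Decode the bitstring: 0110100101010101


Decoding step by step:
Bits 01 -> B
Bits 101 -> A
Bits 00 -> E
Bits 101 -> A
Bits 01 -> B
Bits 01 -> B
Bits 01 -> B


Decoded message: BAEABBB


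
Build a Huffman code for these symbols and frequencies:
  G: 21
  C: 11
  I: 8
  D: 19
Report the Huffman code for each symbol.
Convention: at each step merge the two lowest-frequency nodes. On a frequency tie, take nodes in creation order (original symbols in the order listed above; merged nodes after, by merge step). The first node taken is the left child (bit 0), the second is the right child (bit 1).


Huffman tree construction:
Step 1: Merge I(8) + C(11) = 19
Step 2: Merge D(19) + (I+C)(19) = 38
Step 3: Merge G(21) + (D+(I+C))(38) = 59
Read each symbol's code off the tree from the root (left child = 0, right child = 1).

Codes:
  G: 0 (length 1)
  C: 111 (length 3)
  I: 110 (length 3)
  D: 10 (length 2)
Average code length: 116/59 = 1.9661 bits/symbol


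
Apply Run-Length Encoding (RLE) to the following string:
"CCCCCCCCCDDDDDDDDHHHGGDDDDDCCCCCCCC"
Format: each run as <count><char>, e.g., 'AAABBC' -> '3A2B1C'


Scanning runs left to right:
  i=0: run of 'C' x 9 -> '9C'
  i=9: run of 'D' x 8 -> '8D'
  i=17: run of 'H' x 3 -> '3H'
  i=20: run of 'G' x 2 -> '2G'
  i=22: run of 'D' x 5 -> '5D'
  i=27: run of 'C' x 8 -> '8C'

RLE = 9C8D3H2G5D8C


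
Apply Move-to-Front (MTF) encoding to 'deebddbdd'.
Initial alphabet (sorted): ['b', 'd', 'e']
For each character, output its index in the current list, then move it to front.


MTF encoding:
'd': index 1 in ['b', 'd', 'e'] -> ['d', 'b', 'e']
'e': index 2 in ['d', 'b', 'e'] -> ['e', 'd', 'b']
'e': index 0 in ['e', 'd', 'b'] -> ['e', 'd', 'b']
'b': index 2 in ['e', 'd', 'b'] -> ['b', 'e', 'd']
'd': index 2 in ['b', 'e', 'd'] -> ['d', 'b', 'e']
'd': index 0 in ['d', 'b', 'e'] -> ['d', 'b', 'e']
'b': index 1 in ['d', 'b', 'e'] -> ['b', 'd', 'e']
'd': index 1 in ['b', 'd', 'e'] -> ['d', 'b', 'e']
'd': index 0 in ['d', 'b', 'e'] -> ['d', 'b', 'e']


Output: [1, 2, 0, 2, 2, 0, 1, 1, 0]


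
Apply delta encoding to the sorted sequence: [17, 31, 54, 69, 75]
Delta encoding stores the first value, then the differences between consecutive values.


First value: 17
Deltas:
  31 - 17 = 14
  54 - 31 = 23
  69 - 54 = 15
  75 - 69 = 6


Delta encoded: [17, 14, 23, 15, 6]


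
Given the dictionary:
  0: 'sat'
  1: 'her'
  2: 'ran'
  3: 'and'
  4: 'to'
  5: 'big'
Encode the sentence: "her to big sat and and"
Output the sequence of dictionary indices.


Look up each word in the dictionary:
  'her' -> 1
  'to' -> 4
  'big' -> 5
  'sat' -> 0
  'and' -> 3
  'and' -> 3

Encoded: [1, 4, 5, 0, 3, 3]


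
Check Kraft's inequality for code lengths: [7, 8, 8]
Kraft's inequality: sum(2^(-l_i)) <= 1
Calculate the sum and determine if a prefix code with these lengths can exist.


Sum = 2^(-7) + 2^(-8) + 2^(-8)
    = 0.0078125 + 0.00390625 + 0.00390625
    = 4/256 = 0.015625
Since 0.015625 <= 1, Kraft's inequality IS satisfied.
A prefix code with these lengths CAN exist.

Kraft sum = 0.015625. Satisfied.


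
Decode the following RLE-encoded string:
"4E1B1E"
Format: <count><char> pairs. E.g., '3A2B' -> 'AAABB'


Expanding each <count><char> pair:
  4E -> 'EEEE'
  1B -> 'B'
  1E -> 'E'

Decoded = EEEEBE


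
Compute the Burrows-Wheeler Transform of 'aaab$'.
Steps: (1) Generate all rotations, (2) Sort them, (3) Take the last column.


Rotations (sorted):
  0: $aaab -> last char: b
  1: aaab$ -> last char: $
  2: aab$a -> last char: a
  3: ab$aa -> last char: a
  4: b$aaa -> last char: a


BWT = b$aaa


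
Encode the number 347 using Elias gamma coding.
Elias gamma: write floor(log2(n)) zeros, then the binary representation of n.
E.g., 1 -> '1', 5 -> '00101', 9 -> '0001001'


num_bits = floor(log2(347)) + 1 = 9
leading_zeros = num_bits - 1 = 8
binary(347) = 101011011

Elias gamma(347) = '00000000' + '101011011' = 00000000101011011 (17 bits)


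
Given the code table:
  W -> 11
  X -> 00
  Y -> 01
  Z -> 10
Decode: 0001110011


Decoding:
00 -> X
01 -> Y
11 -> W
00 -> X
11 -> W


Result: XYWXW


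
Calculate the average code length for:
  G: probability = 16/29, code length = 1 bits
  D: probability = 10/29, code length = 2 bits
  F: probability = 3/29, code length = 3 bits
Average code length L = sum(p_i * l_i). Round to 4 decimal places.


Weighted contributions p_i * l_i:
  G: (16/29) * 1 = 16/29
  D: (10/29) * 2 = 20/29
  F: (3/29) * 3 = 9/29
Sum = (16 + 20 + 9)/29 = 45/29

L = 45/29 = 1.5517 bits/symbol


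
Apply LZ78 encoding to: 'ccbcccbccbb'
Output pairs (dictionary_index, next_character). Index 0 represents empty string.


LZ78 encoding steps:
Dictionary: {0: ''}
Step 1: w='' (idx 0), next='c' -> output (0, 'c'), add 'c' as idx 1
Step 2: w='c' (idx 1), next='b' -> output (1, 'b'), add 'cb' as idx 2
Step 3: w='c' (idx 1), next='c' -> output (1, 'c'), add 'cc' as idx 3
Step 4: w='cb' (idx 2), next='c' -> output (2, 'c'), add 'cbc' as idx 4
Step 5: w='cb' (idx 2), next='b' -> output (2, 'b'), add 'cbb' as idx 5


Encoded: [(0, 'c'), (1, 'b'), (1, 'c'), (2, 'c'), (2, 'b')]


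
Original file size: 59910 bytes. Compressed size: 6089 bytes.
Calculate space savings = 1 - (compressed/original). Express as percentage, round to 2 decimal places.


ratio = compressed/original = 6089/59910 = 0.101636
savings = 1 - ratio = 1 - 0.101636 = 0.898364
as a percentage: 0.898364 * 100 = 89.84%

Space savings = 1 - 6089/59910 = 89.84%


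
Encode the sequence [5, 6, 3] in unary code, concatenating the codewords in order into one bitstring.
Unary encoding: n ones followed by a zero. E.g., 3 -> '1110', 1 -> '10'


Encode each number as n ones followed by a terminating 0:
  5 -> 111110 (6 bits)
  6 -> 1111110 (7 bits)
  3 -> 1110 (4 bits)
Total length = 6 + 7 + 4 = 17 bits.

Unary([5, 6, 3]) = 11111011111101110 (17 bits)


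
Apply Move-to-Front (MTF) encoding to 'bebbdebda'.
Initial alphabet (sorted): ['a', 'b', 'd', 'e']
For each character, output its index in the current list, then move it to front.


MTF encoding:
'b': index 1 in ['a', 'b', 'd', 'e'] -> ['b', 'a', 'd', 'e']
'e': index 3 in ['b', 'a', 'd', 'e'] -> ['e', 'b', 'a', 'd']
'b': index 1 in ['e', 'b', 'a', 'd'] -> ['b', 'e', 'a', 'd']
'b': index 0 in ['b', 'e', 'a', 'd'] -> ['b', 'e', 'a', 'd']
'd': index 3 in ['b', 'e', 'a', 'd'] -> ['d', 'b', 'e', 'a']
'e': index 2 in ['d', 'b', 'e', 'a'] -> ['e', 'd', 'b', 'a']
'b': index 2 in ['e', 'd', 'b', 'a'] -> ['b', 'e', 'd', 'a']
'd': index 2 in ['b', 'e', 'd', 'a'] -> ['d', 'b', 'e', 'a']
'a': index 3 in ['d', 'b', 'e', 'a'] -> ['a', 'd', 'b', 'e']


Output: [1, 3, 1, 0, 3, 2, 2, 2, 3]


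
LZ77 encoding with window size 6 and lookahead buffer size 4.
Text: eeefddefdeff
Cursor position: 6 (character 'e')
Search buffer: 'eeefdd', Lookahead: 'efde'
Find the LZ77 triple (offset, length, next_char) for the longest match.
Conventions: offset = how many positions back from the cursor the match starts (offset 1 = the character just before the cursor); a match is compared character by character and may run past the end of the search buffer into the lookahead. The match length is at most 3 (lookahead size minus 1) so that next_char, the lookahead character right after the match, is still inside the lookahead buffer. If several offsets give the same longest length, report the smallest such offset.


Try each offset into the search buffer:
  offset=1 (pos 5, char 'd'): match length 0
  offset=2 (pos 4, char 'd'): match length 0
  offset=3 (pos 3, char 'f'): match length 0
  offset=4 (pos 2, char 'e'): match length 3
  offset=5 (pos 1, char 'e'): match length 1
  offset=6 (pos 0, char 'e'): match length 1
Longest match has length 3 at offset 4.
next_char = character at position 6 + 3 = 9 -> 'e'

Best match: offset=4, length=3 (matching 'efd' starting at position 2)
LZ77 triple: (4, 3, 'e')


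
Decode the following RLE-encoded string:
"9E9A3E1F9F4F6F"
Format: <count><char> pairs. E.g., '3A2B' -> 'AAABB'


Expanding each <count><char> pair:
  9E -> 'EEEEEEEEE'
  9A -> 'AAAAAAAAA'
  3E -> 'EEE'
  1F -> 'F'
  9F -> 'FFFFFFFFF'
  4F -> 'FFFF'
  6F -> 'FFFFFF'

Decoded = EEEEEEEEEAAAAAAAAAEEEFFFFFFFFFFFFFFFFFFFF


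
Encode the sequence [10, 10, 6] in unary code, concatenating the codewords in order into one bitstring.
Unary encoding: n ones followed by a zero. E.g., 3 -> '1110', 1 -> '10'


Encode each number as n ones followed by a terminating 0:
  10 -> 11111111110 (11 bits)
  10 -> 11111111110 (11 bits)
  6 -> 1111110 (7 bits)
Total length = 11 + 11 + 7 = 29 bits.

Unary([10, 10, 6]) = 11111111110111111111101111110 (29 bits)


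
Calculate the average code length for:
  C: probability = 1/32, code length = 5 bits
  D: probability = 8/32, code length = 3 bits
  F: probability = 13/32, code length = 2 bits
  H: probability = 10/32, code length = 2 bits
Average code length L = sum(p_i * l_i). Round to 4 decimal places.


Weighted contributions p_i * l_i:
  C: (1/32) * 5 = 5/32
  D: (8/32) * 3 = 24/32
  F: (13/32) * 2 = 26/32
  H: (10/32) * 2 = 20/32
Sum = (5 + 24 + 26 + 20)/32 = 75/32

L = 75/32 = 2.3438 bits/symbol


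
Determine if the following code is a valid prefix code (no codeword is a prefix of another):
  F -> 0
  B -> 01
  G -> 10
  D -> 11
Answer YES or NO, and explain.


Checking each pair (does one codeword prefix another?):
  F='0' vs B='01': prefix -- VIOLATION

NO -- this is NOT a valid prefix code. F (0) is a prefix of B (01).


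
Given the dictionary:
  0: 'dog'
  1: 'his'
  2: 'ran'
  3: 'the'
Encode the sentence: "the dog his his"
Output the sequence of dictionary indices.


Look up each word in the dictionary:
  'the' -> 3
  'dog' -> 0
  'his' -> 1
  'his' -> 1

Encoded: [3, 0, 1, 1]


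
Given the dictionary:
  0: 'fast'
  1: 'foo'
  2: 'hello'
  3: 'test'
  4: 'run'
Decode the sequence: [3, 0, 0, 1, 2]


Look up each index in the dictionary:
  3 -> 'test'
  0 -> 'fast'
  0 -> 'fast'
  1 -> 'foo'
  2 -> 'hello'

Decoded: "test fast fast foo hello"


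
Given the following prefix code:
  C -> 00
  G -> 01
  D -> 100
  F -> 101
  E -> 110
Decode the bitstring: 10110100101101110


Decoding step by step:
Bits 101 -> F
Bits 101 -> F
Bits 00 -> C
Bits 101 -> F
Bits 101 -> F
Bits 110 -> E


Decoded message: FFCFFE


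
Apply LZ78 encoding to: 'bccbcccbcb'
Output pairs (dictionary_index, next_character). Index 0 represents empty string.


LZ78 encoding steps:
Dictionary: {0: ''}
Step 1: w='' (idx 0), next='b' -> output (0, 'b'), add 'b' as idx 1
Step 2: w='' (idx 0), next='c' -> output (0, 'c'), add 'c' as idx 2
Step 3: w='c' (idx 2), next='b' -> output (2, 'b'), add 'cb' as idx 3
Step 4: w='c' (idx 2), next='c' -> output (2, 'c'), add 'cc' as idx 4
Step 5: w='cb' (idx 3), next='c' -> output (3, 'c'), add 'cbc' as idx 5
Step 6: w='b' (idx 1), end of input -> output (1, '')


Encoded: [(0, 'b'), (0, 'c'), (2, 'b'), (2, 'c'), (3, 'c'), (1, '')]


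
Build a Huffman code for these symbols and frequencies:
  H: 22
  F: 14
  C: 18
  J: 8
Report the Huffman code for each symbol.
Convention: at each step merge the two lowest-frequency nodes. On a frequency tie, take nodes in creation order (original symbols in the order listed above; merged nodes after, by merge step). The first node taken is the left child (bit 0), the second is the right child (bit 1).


Huffman tree construction:
Step 1: Merge J(8) + F(14) = 22
Step 2: Merge C(18) + H(22) = 40
Step 3: Merge (J+F)(22) + (C+H)(40) = 62
Read each symbol's code off the tree from the root (left child = 0, right child = 1).

Codes:
  H: 11 (length 2)
  F: 01 (length 2)
  C: 10 (length 2)
  J: 00 (length 2)
Average code length: 124/62 = 2.0000 bits/symbol


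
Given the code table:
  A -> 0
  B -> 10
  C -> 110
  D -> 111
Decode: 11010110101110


Decoding:
110 -> C
10 -> B
110 -> C
10 -> B
111 -> D
0 -> A


Result: CBCBDA


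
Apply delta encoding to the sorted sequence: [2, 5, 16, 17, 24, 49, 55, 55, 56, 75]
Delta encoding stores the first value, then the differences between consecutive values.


First value: 2
Deltas:
  5 - 2 = 3
  16 - 5 = 11
  17 - 16 = 1
  24 - 17 = 7
  49 - 24 = 25
  55 - 49 = 6
  55 - 55 = 0
  56 - 55 = 1
  75 - 56 = 19


Delta encoded: [2, 3, 11, 1, 7, 25, 6, 0, 1, 19]


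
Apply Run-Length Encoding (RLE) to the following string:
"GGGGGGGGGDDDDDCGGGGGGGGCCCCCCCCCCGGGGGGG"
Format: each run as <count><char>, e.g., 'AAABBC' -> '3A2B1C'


Scanning runs left to right:
  i=0: run of 'G' x 9 -> '9G'
  i=9: run of 'D' x 5 -> '5D'
  i=14: run of 'C' x 1 -> '1C'
  i=15: run of 'G' x 8 -> '8G'
  i=23: run of 'C' x 10 -> '10C'
  i=33: run of 'G' x 7 -> '7G'

RLE = 9G5D1C8G10C7G


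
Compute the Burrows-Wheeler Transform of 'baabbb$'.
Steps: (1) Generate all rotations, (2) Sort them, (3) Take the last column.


Rotations (sorted):
  0: $baabbb -> last char: b
  1: aabbb$b -> last char: b
  2: abbb$ba -> last char: a
  3: b$baabb -> last char: b
  4: baabbb$ -> last char: $
  5: bb$baab -> last char: b
  6: bbb$baa -> last char: a


BWT = bbab$ba


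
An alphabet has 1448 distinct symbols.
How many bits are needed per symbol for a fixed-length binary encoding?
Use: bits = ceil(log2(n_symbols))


log2(1448) = 10.4998
Bracket: 2^10 = 1024 < 1448 <= 2^11 = 2048
So ceil(log2(1448)) = 11

bits = ceil(log2(1448)) = ceil(10.4998) = 11 bits


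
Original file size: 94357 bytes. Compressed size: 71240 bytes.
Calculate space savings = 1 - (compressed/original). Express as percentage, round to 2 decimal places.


ratio = compressed/original = 71240/94357 = 0.755005
savings = 1 - ratio = 1 - 0.755005 = 0.244995
as a percentage: 0.244995 * 100 = 24.5%

Space savings = 1 - 71240/94357 = 24.5%


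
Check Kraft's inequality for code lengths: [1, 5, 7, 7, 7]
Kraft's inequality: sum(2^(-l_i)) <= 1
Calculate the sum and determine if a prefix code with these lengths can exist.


Sum = 2^(-1) + 2^(-5) + 2^(-7) + 2^(-7) + 2^(-7)
    = 0.5 + 0.03125 + 0.0078125 + 0.0078125 + 0.0078125
    = 71/128 = 0.5546875
Since 0.5546875 <= 1, Kraft's inequality IS satisfied.
A prefix code with these lengths CAN exist.

Kraft sum = 0.5546875. Satisfied.


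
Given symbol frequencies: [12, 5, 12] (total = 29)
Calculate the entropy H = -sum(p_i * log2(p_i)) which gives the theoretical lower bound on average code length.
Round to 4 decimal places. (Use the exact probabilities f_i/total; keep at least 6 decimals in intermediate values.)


Per-symbol terms -p_i * log2(p_i) with p_i = f_i/29:
  p = 12/29 = 0.413793: log2(p) = -1.273018, -p*log2(p) = 0.526766
  p = 5/29 = 0.172414: log2(p) = -2.536053, -p*log2(p) = 0.437251
  p = 12/29 = 0.413793: log2(p) = -1.273018, -p*log2(p) = 0.526766
H = 0.526766 + 0.437251 + 0.526766 = 1.490783

H = 1.4908 bits/symbol


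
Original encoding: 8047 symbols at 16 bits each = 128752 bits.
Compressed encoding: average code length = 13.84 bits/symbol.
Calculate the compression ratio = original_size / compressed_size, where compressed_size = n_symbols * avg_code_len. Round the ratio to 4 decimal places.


original_size = n_symbols * orig_bits = 8047 * 16 = 128752 bits
compressed_size = n_symbols * avg_code_len = 8047 * 13.84 = 111370.48 bits
ratio = original_size / compressed_size = 128752 / 111370.48 = 1.1561

Compression ratio = 1.1561


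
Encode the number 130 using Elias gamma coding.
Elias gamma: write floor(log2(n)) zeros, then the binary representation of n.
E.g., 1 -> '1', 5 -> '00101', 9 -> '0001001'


num_bits = floor(log2(130)) + 1 = 8
leading_zeros = num_bits - 1 = 7
binary(130) = 10000010

Elias gamma(130) = '0000000' + '10000010' = 000000010000010 (15 bits)


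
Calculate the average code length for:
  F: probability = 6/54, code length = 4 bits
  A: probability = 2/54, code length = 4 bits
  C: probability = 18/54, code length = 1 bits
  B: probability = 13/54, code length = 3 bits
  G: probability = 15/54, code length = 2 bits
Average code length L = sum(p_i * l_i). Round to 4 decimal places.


Weighted contributions p_i * l_i:
  F: (6/54) * 4 = 24/54
  A: (2/54) * 4 = 8/54
  C: (18/54) * 1 = 18/54
  B: (13/54) * 3 = 39/54
  G: (15/54) * 2 = 30/54
Sum = (24 + 8 + 18 + 39 + 30)/54 = 119/54

L = 119/54 = 2.2037 bits/symbol


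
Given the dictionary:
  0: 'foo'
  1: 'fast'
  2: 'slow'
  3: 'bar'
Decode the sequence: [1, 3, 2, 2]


Look up each index in the dictionary:
  1 -> 'fast'
  3 -> 'bar'
  2 -> 'slow'
  2 -> 'slow'

Decoded: "fast bar slow slow"
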